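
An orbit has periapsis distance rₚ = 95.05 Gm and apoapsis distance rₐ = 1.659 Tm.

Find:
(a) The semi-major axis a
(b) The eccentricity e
rₚ = 95.05 Gm = 9.505 × 10^10 m
rₐ = 1.659 Tm = 1.659 × 10^12 m
(a) a = (rₚ + rₐ)/2 = 8.77025 × 10^11 m ≈ 877 Gm
(b) e = (rₐ − rₚ)/(rₐ + rₚ) = (1.56395 × 10^12) / (1.75405 × 10^12) = 0.891622

Final answer:
(a) a = 877 Gm
(b) e = 0.8916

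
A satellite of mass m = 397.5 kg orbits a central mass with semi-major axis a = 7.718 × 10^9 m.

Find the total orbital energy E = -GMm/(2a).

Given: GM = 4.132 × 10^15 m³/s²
a = 7.718 × 10^9 m
GM = 4.132 × 10^15 m³/s²
2a = 1.5436 × 10^10 m
GMm = 4.132 × 10^15 × 397.5 = 1.64247 × 10^18 m³·kg/s²
E = −GMm/(2a) = -1.06405 × 10^8 J ≈ -106.4 MJ

Final answer: -106.4 MJ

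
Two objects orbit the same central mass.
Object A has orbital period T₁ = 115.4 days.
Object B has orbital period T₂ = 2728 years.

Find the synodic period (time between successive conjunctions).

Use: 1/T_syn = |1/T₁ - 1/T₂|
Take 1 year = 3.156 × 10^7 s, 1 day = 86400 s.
T₁ = 115.4 days = 9.97056 × 10^6 s
T₂ = 2728 years = 8.60957 × 10^10 s
1/T₁ = 1.00295 × 10^-7 s⁻¹
1/T₂ = 1.1615 × 10^-11 s⁻¹
|1/T₁ − 1/T₂| = 1.00284 × 10^-7 s⁻¹
T_syn = 1 / |1/T₁ − 1/T₂| = 9.97171 × 10^6 s ≈ 115.4 days

Final answer: T_syn = 115.4 days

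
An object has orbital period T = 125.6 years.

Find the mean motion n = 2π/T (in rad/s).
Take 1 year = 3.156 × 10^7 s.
T = 125.6 years = 3.96394 × 10^9 s
n = 2π / (3.96394 × 10^9 s) = 1.58509 × 10^-9 rad/s ≈ 1.585 × 10^-9 rad/s

Final answer: n = 1.585 × 10^-9 rad/s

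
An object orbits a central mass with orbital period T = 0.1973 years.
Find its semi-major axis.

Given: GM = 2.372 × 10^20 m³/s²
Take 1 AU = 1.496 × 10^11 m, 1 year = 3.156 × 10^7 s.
T = 0.1973 years = 6.22679 × 10^6 s
GM = 2.372 × 10^20 m³/s²
Kepler's third law: a³ = GM T² / (4π²)
T² = 3.87729 × 10^13 s²
a³ = (2.372 × 10^20) × (3.87729 × 10^13) / (4π²) = 2.32961 × 10^32 m³
a = (a³)^(1/3) = 6.15311 × 10^10 m ≈ 0.4113 AU

Final answer: 0.4113 AU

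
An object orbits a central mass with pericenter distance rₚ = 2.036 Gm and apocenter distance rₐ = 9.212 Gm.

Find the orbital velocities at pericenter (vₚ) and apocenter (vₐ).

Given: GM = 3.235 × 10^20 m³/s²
rₚ = 2.036 Gm = 2.036 × 10^9 m
rₐ = 9.212 Gm = 9.212 × 10^9 m
GM = 3.235 × 10^20 m³/s²
a = (rₚ + rₐ)/2 = 5.624 × 10^9 m
Vis-viva: v² = GM (2/r − 1/a)
vₚ² = 3.235 × 10^20 × (9.82318 × 10^-10 − 1.77809 × 10^-10) = 2.60259 × 10^11 m²/s²
vₚ = 510155 m/s ≈ 510.2 km/s
vₐ² = 3.235 × 10^20 × (2.17108 × 10^-10 − 1.77809 × 10^-10) = 1.27131 × 10^10 m²/s²
vₐ = 112753 m/s ≈ 112.8 km/s

Final answer: vₚ = 510.2 km/s, vₐ = 112.8 km/s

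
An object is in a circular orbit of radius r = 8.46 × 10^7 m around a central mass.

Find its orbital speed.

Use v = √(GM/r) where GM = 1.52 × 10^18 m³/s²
r = 8.46 × 10^7 m
GM = 1.52 × 10^18 m³/s²
GM/r = (1.52 × 10^18) / (8.46 × 10^7) = 1.79669 × 10^10 m²/s²
v = √(GM/r) = 134041 m/s ≈ 134 km/s

Final answer: 134 km/s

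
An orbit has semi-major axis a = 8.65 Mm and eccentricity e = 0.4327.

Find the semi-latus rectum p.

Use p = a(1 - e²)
a = 8.65 Mm = 8.65 × 10^6 m
e = 0.4327,  e² = 0.187229,  1 − e² = 0.812771
p = a(1 − e²) = 8.65 × 10^6 m × 0.812771 = 7.03047 × 10^6 m ≈ 7.03 Mm

Final answer: p = 7.03 Mm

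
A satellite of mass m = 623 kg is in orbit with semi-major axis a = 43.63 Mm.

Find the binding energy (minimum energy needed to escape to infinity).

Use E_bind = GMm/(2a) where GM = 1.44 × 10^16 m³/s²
a = 43.63 Mm = 4.363 × 10^7 m
GM = 1.44 × 10^16 m³/s²
m = 623 kg
GMm = 1.44 × 10^16 × 623 = 8.9712 × 10^18 m³·kg/s²
2a = 8.726 × 10^7 m
E_bind = GMm/(2a) = 1.0281 × 10^11 J ≈ 102.8 GJ

Final answer: 102.8 GJ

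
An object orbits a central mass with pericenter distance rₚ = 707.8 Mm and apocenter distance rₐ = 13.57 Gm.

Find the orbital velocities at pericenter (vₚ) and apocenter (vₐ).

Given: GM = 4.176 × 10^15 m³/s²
rₚ = 707.8 Mm = 7.078 × 10^8 m
rₐ = 13.57 Gm = 1.357 × 10^10 m
GM = 4.176 × 10^15 m³/s²
a = (rₚ + rₐ)/2 = 7.1389 × 10^9 m
Vis-viva: v² = GM (2/r − 1/a)
vₚ² = 4.176 × 10^15 × (2.82566 × 10^-9 − 1.40078 × 10^-10) = 1.1215 × 10^7 m²/s²
vₚ = 3348.88 m/s ≈ 3.349 km/s
vₐ² = 4.176 × 10^15 × (1.47384 × 10^-10 − 1.40078 × 10^-10) = 30511.2 m²/s²
vₐ = 174.675 m/s ≈ 174.7 m/s

Final answer: vₚ = 3.349 km/s, vₐ = 174.7 m/s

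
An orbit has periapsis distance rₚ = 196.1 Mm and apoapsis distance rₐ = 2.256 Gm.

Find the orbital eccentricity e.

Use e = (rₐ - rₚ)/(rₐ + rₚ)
rₚ = 196.1 Mm = 1.961 × 10^8 m
rₐ = 2.256 Gm = 2.256 × 10^9 m
rₐ − rₚ = 2.0599 × 10^9 m
rₐ + rₚ = 2.4521 × 10^9 m
e = (rₐ − rₚ)/(rₐ + rₚ) = 0.840055

Final answer: e = 0.8401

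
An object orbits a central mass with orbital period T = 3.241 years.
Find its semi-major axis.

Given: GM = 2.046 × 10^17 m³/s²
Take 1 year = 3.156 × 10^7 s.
T = 3.241 years = 1.02286 × 10^8 s
GM = 2.046 × 10^17 m³/s²
Kepler's third law: a³ = GM T² / (4π²)
T² = 1.04624 × 10^16 s²
a³ = (2.046 × 10^17) × (1.04624 × 10^16) / (4π²) = 5.42223 × 10^31 m³
a = (a³)^(1/3) = 3.78494 × 10^10 m ≈ 37.85 Gm

Final answer: 37.85 Gm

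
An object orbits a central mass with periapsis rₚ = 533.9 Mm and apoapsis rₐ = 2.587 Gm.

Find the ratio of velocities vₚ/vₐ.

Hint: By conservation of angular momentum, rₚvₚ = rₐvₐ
rₚ = 533.9 Mm = 5.339 × 10^8 m
rₐ = 2.587 Gm = 2.587 × 10^9 m
rₚvₚ = rₐvₐ  ⇒  vₚ/vₐ = rₐ/rₚ
vₚ/vₐ = (2.587 × 10^9) / (5.339 × 10^8) = 4.84548

Final answer: vₚ/vₐ = 4.845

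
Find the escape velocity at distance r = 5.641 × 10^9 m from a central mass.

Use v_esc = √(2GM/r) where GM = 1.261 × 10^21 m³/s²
r = 5.641 × 10^9 m
GM = 1.261 × 10^21 m³/s²
2GM/r = 2 × (1.261 × 10^21) / (5.641 × 10^9) = 4.47084 × 10^11 m²/s²
v_esc = √(2GM/r) = 668643 m/s ≈ 668.6 km/s

Final answer: 668.6 km/s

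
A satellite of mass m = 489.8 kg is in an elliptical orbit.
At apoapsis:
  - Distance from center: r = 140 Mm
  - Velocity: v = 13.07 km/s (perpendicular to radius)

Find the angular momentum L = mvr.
r = 140 Mm = 1.4 × 10^8 m
v = 13.07 km/s = 13070 m/s
vr = 13070 × 1.4 × 10^8 = 1.8298 × 10^12 m²/s
L = m × vr = 489.8 × 1.8298 × 10^12 = 8.96236 × 10^14 kg·m²/s ≈ 8.962 × 10^14 kg·m²/s

Final answer: L = 8.962 × 10^14 kg·m²/s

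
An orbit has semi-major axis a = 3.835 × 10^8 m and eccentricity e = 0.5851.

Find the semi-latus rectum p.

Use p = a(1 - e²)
a = 3.835 × 10^8 m
e = 0.5851,  e² = 0.342342,  1 − e² = 0.657658
p = a(1 − e²) = 3.835 × 10^8 m × 0.657658 = 2.52212 × 10^8 m ≈ 2.522 × 10^8 m

Final answer: p = 2.522 × 10^8 m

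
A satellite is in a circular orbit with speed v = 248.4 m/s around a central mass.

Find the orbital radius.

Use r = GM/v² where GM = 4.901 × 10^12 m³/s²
v = 248.4 m/s
GM = 4.901 × 10^12 m³/s²
v² = 61702.6 m²/s²
r = GM/v² = (4.901 × 10^12) / 61702.6 = 7.94294 × 10^7 m ≈ 79.43 Mm

Final answer: 79.43 Mm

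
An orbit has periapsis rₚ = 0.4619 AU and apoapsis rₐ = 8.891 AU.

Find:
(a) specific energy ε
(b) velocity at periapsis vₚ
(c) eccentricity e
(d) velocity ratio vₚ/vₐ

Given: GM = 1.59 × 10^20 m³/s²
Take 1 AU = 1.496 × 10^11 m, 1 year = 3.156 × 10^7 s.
rₚ = 0.4619 AU = 6.91002 × 10^10 m
rₐ = 8.891 AU = 1.33009 × 10^12 m
GM = 1.59 × 10^20 m³/s²
a = (rₚ + rₐ)/2 = 6.99597 × 10^11 m
e = (rₐ − rₚ)/(rₐ + rₚ) = (1.26099 × 10^12) / (1.39919 × 10^12) = 0.901228
(a) 2a = 1.39919 × 10^12 m;  ε = −GM/(2a) = -1.13637 × 10^8 J/kg ≈ -113.6 MJ/kg
(b) vₚ² = GM (2/rₚ − 1/a) = 1.59 × 10^20 × (2.89435 × 10^-11 − 1.42939 × 10^-12) = 4.37474 × 10^9 m²/s²;  vₚ = 66141.8 m/s ≈ 13.95 AU/year
(c) e = 0.901228 ≈ 0.9012
(d) vₚ/vₐ = rₐ/rₚ (angular momentum) = (1.33009 × 10^12) / (6.91002 × 10^10) = 19.2488 ≈ 19.25

Final answer:
(a) specific energy ε = -113.6 MJ/kg
(b) velocity at periapsis vₚ = 13.95 AU/year
(c) eccentricity e = 0.9012
(d) velocity ratio vₚ/vₐ = 19.25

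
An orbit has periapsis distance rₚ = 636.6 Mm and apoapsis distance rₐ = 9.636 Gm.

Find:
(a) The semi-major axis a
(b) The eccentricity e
rₚ = 636.6 Mm = 6.366 × 10^8 m
rₐ = 9.636 Gm = 9.636 × 10^9 m
(a) a = (rₚ + rₐ)/2 = 5.1363 × 10^9 m ≈ 5.136 Gm
(b) e = (rₐ − rₚ)/(rₐ + rₚ) = (8.9994 × 10^9) / (1.02726 × 10^10) = 0.876059

Final answer:
(a) a = 5.136 Gm
(b) e = 0.8761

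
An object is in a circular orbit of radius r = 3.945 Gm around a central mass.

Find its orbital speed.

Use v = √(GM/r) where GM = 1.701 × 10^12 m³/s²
r = 3.945 Gm = 3.945 × 10^9 m
GM = 1.701 × 10^12 m³/s²
GM/r = (1.701 × 10^12) / (3.945 × 10^9) = 431.179 m²/s²
v = √(GM/r) = 20.7648 m/s ≈ 20.76 m/s

Final answer: 20.76 m/s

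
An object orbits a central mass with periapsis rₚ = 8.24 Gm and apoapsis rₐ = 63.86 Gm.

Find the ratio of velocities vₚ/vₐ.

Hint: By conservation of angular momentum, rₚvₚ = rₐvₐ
rₚ = 8.24 Gm = 8.24 × 10^9 m
rₐ = 63.86 Gm = 6.386 × 10^10 m
rₚvₚ = rₐvₐ  ⇒  vₚ/vₐ = rₐ/rₚ
vₚ/vₐ = (6.386 × 10^10) / (8.24 × 10^9) = 7.75

Final answer: vₚ/vₐ = 7.75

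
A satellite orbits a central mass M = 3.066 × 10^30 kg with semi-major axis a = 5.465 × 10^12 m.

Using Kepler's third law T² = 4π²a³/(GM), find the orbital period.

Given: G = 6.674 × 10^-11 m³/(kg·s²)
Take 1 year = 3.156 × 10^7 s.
M = 3.066 × 10^30 kg
GM = G × M = 6.674 × 10^-11 × 3.066 × 10^30 = 2.04625 × 10^20 m³/s²
a = 5.465 × 10^12 m
a³ = 1.63219 × 10^38 m³
T = 2π √(a³/GM) = 2π √((1.63219 × 10^38) / (2.04625 × 10^20)) = 2π × 8.93112 × 10^8 s
T = 5.61159 × 10^9 s ≈ 177.8 years

Final answer: 177.8 years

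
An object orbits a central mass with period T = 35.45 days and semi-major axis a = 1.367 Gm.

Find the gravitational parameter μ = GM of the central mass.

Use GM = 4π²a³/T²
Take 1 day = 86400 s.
T = 35.45 days = 3.06288 × 10^6 s
a = 1.367 Gm = 1.367 × 10^9 m
a³ = 2.5545 × 10^27 m³
T² = 9.38123 × 10^12 s²
GM = 4π² × (2.5545 × 10^27) / (9.38123 × 10^12) = 1.07499 × 10^16 m³/s²
GM ≈ 1.075 × 10^16 m³/s²

Final answer: GM = 1.075 × 10^16 m³/s²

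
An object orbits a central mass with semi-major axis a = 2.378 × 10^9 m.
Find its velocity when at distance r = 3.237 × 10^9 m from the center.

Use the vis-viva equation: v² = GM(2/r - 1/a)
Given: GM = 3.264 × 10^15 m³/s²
a = 2.378 × 10^9 m
r = 3.237 × 10^9 m
GM = 3.264 × 10^15 m³/s²
2/r − 1/a = 6.17856 × 10^-10 − 4.20521 × 10^-10 = 1.97335 × 10^-10 m⁻¹
v² = GM (2/r − 1/a) = 644100 m²/s²
v = 802.558 m/s ≈ 802.6 m/s

Final answer: 802.6 m/s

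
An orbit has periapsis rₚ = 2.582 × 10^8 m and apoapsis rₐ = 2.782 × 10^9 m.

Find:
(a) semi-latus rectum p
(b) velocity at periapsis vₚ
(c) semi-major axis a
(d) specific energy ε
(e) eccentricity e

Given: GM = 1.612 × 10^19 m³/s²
rₚ = 2.582 × 10^8 m
rₐ = 2.782 × 10^9 m
GM = 1.612 × 10^19 m³/s²
a = (rₚ + rₐ)/2 = 1.5201 × 10^9 m
e = (rₐ − rₚ)/(rₐ + rₚ) = (2.5238 × 10^9) / (3.0402 × 10^9) = 0.830143
(a) 1 − e² = 0.310863;  p = a(1 − e²) = 1.5201 × 10^9 × 0.310863 = 4.72543 × 10^8 m ≈ 4.725 × 10^8 m
(b) vₚ² = GM (2/rₚ − 1/a) = 1.612 × 10^19 × (7.74593 × 10^-9 − 6.57851 × 10^-10) = 1.1426 × 10^11 m²/s²;  vₚ = 338023 m/s ≈ 338 km/s
(c) a = 1.5201 × 10^9 m ≈ 1.52 × 10^9 m
(d) 2a = 3.0402 × 10^9 m;  ε = −GM/(2a) = -5.30228 × 10^9 J/kg ≈ -5.302 GJ/kg
(e) e = 0.830143 ≈ 0.8301

Final answer:
(a) semi-latus rectum p = 4.725 × 10^8 m
(b) velocity at periapsis vₚ = 338 km/s
(c) semi-major axis a = 1.52 × 10^9 m
(d) specific energy ε = -5.302 GJ/kg
(e) eccentricity e = 0.8301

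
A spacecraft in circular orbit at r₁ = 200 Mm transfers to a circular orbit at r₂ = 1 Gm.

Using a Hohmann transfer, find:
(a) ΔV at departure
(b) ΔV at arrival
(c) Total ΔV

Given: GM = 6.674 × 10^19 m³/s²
r₁ = 200 Mm = 2 × 10^8 m
r₂ = 1 Gm = 1 × 10^9 m
GM = 6.674 × 10^19 m³/s²
Transfer ellipse: a_t = (r₁ + r₂)/2 = 6 × 10^8 m
Circular speed at r₁: v₁ = √(GM/r₁) = 577668 m/s
Transfer speed at r₁ (periapsis): v₁ₜ = √(GM(2/r₁ − 1/a_t)) = 745766 m/s
(a) ΔV₁ = v₁ₜ − v₁ = 168098 m/s ≈ 168.1 km/s
Circular speed at r₂: v₂ = √(GM/r₂) = 258341 m/s
Transfer speed at r₂ (apoapsis): v₂ₜ = √(GM(2/r₂ − 1/a_t)) = 149153 m/s
(b) ΔV₂ = v₂ − v₂ₜ = 109188 m/s ≈ 109.2 km/s
(c) ΔV_total = ΔV₁ + ΔV₂ = 277286 m/s ≈ 277.3 km/s

Final answer:
(a) ΔV₁ = 168.1 km/s
(b) ΔV₂ = 109.2 km/s
(c) ΔV_total = 277.3 km/s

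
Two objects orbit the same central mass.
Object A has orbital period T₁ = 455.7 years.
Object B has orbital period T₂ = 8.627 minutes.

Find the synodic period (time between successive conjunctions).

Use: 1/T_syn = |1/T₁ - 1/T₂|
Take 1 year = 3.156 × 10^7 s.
T₁ = 455.7 years = 1.43819 × 10^10 s
T₂ = 8.627 minutes = 517.62 s
1/T₁ = 6.95319 × 10^-11 s⁻¹
1/T₂ = 0.00193192 s⁻¹
|1/T₁ − 1/T₂| = 0.00193192 s⁻¹
T_syn = 1 / |1/T₁ − 1/T₂| = 517.62 s ≈ 8.627 minutes

Final answer: T_syn = 8.627 minutes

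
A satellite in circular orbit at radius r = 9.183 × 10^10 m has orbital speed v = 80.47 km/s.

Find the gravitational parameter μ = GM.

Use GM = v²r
r = 9.183 × 10^10 m
v = 80.47 km/s = 80470 m/s
v² = 6.47542 × 10^9 m²/s²
GM = v²r = 6.47542 × 10^9 × 9.183 × 10^10 = 5.94638 × 10^20 m³/s²
GM ≈ 5.946 × 10^20 m³/s²

Final answer: GM = 5.946 × 10^20 m³/s²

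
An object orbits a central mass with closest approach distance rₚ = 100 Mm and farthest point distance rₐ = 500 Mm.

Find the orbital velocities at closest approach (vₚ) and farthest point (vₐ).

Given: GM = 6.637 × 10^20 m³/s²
rₚ = 100 Mm = 1 × 10^8 m
rₐ = 500 Mm = 5 × 10^8 m
GM = 6.637 × 10^20 m³/s²
a = (rₚ + rₐ)/2 = 3 × 10^8 m
Vis-viva: v² = GM (2/r − 1/a)
vₚ² = 6.637 × 10^20 × (2 × 10^-8 − 3.33333 × 10^-9) = 1.10617 × 10^13 m²/s²
vₚ = 3.32591 × 10^6 m/s ≈ 3326 km/s
vₐ² = 6.637 × 10^20 × (4 × 10^-9 − 3.33333 × 10^-9) = 4.42467 × 10^11 m²/s²
vₐ = 665182 m/s ≈ 665.2 km/s

Final answer: vₚ = 3326 km/s, vₐ = 665.2 km/s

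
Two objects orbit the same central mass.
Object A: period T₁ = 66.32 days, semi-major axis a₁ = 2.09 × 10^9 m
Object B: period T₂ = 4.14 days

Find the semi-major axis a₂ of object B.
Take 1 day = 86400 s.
T₁ = 66.32 days = 5.73005 × 10^6 s
T₂ = 4.14 days = 357696 s
a₁ = 2.09 × 10^9 m
Kepler's third law: (T₂/T₁)² = (a₂/a₁)³  ⇒  a₂ = a₁ (T₂/T₁)^(2/3)
T₂/T₁ = 0.0624246
(T₂/T₁)^(2/3) = 0.157363
a₂ = 2.09 × 10^9 m × 0.157363 = 3.2889 × 10^8 m ≈ 3.289 × 10^8 m

Final answer: a₂ = 3.289 × 10^8 m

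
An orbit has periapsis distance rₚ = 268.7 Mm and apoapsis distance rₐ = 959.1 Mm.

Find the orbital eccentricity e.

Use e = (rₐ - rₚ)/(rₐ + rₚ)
rₚ = 268.7 Mm = 2.687 × 10^8 m
rₐ = 959.1 Mm = 9.591 × 10^8 m
rₐ − rₚ = 6.904 × 10^8 m
rₐ + rₚ = 1.2278 × 10^9 m
e = (rₐ − rₚ)/(rₐ + rₚ) = 0.562307

Final answer: e = 0.5623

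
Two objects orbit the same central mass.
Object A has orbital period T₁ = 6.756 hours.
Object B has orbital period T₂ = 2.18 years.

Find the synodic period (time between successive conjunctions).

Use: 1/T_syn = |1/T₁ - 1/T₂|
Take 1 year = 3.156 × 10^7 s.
T₁ = 6.756 hours = 24321.6 s
T₂ = 2.18 years = 6.88008 × 10^7 s
1/T₁ = 4.11157 × 10^-5 s⁻¹
1/T₂ = 1.45347 × 10^-8 s⁻¹
|1/T₁ − 1/T₂| = 4.11012 × 10^-5 s⁻¹
T_syn = 1 / |1/T₁ − 1/T₂| = 24330.2 s ≈ 6.758 hours

Final answer: T_syn = 6.758 hours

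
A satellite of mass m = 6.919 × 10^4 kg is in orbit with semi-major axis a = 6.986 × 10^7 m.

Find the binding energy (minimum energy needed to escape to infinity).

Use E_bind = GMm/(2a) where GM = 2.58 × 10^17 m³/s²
a = 6.986 × 10^7 m
GM = 2.58 × 10^17 m³/s²
m = 6.919 × 10^4 kg
GMm = 2.58 × 10^17 × 69190 = 1.7851 × 10^22 m³·kg/s²
2a = 1.3972 × 10^8 m
E_bind = GMm/(2a) = 1.27763 × 10^14 J ≈ 127.8 TJ

Final answer: 127.8 TJ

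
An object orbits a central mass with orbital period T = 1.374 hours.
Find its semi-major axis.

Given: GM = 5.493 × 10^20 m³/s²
T = 1.374 hours = 4946.4 s
GM = 5.493 × 10^20 m³/s²
Kepler's third law: a³ = GM T² / (4π²)
T² = 2.44669 × 10^7 s²
a³ = (5.493 × 10^20) × (2.44669 × 10^7) / (4π²) = 3.4043 × 10^26 m³
a = (a³)^(1/3) = 6.98248 × 10^8 m ≈ 698.2 Mm

Final answer: 698.2 Mm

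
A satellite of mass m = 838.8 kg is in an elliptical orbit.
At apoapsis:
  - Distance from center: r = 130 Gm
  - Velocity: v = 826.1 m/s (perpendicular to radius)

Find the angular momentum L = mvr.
r = 130 Gm = 1.3 × 10^11 m
v = 826.1 m/s
vr = 826.1 × 1.3 × 10^11 = 1.07393 × 10^14 m²/s
L = m × vr = 838.8 × 1.07393 × 10^14 = 9.00812 × 10^16 kg·m²/s ≈ 9.008 × 10^16 kg·m²/s

Final answer: L = 9.008 × 10^16 kg·m²/s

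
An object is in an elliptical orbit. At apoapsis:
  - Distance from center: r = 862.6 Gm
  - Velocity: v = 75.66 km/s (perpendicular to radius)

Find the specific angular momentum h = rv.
r = 862.6 Gm = 8.626 × 10^11 m
v = 75.66 km/s = 75660 m/s
h = rv = 8.626 × 10^11 × 75660 = 6.52643 × 10^16 m²/s ≈ 6.526 × 10^16 m²/s

Final answer: h = 6.526 × 10^16 m²/s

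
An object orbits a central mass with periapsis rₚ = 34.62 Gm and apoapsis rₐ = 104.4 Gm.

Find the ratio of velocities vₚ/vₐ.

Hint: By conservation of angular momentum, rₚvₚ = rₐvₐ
rₚ = 34.62 Gm = 3.462 × 10^10 m
rₐ = 104.4 Gm = 1.044 × 10^11 m
rₚvₚ = rₐvₐ  ⇒  vₚ/vₐ = rₐ/rₚ
vₚ/vₐ = (1.044 × 10^11) / (3.462 × 10^10) = 3.0156

Final answer: vₚ/vₐ = 3.016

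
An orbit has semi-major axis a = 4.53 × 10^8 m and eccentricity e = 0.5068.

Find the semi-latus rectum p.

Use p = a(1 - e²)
a = 4.53 × 10^8 m
e = 0.5068,  e² = 0.256846,  1 − e² = 0.743154
p = a(1 − e²) = 4.53 × 10^8 m × 0.743154 = 3.36649 × 10^8 m ≈ 3.366 × 10^8 m

Final answer: p = 3.366 × 10^8 m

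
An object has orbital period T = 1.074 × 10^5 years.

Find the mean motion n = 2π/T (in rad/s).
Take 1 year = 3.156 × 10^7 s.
T = 1.074 × 10^5 years = 3.38954 × 10^12 s
n = 2π / (3.38954 × 10^12 s) = 1.8537 × 10^-12 rad/s ≈ 1.854 × 10^-12 rad/s

Final answer: n = 1.854 × 10^-12 rad/s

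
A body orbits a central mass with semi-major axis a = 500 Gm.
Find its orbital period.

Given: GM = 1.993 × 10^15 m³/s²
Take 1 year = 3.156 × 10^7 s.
a = 500 Gm = 5 × 10^11 m
GM = 1.993 × 10^15 m³/s²
a³ = 1.25 × 10^35 m³
T = 2π √(a³/GM) = 2π √((1.25 × 10^35) / (1.993 × 10^15)) = 2π × 7.91957 × 10^9 s
T = 4.97601 × 10^10 s ≈ 1577 years

Final answer: 1577 years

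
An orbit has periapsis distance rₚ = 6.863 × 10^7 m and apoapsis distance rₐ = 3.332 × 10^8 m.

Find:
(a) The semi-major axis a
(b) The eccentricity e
rₚ = 6.863 × 10^7 m
rₐ = 3.332 × 10^8 m
(a) a = (rₚ + rₐ)/2 = 2.00915 × 10^8 m ≈ 2.009 × 10^8 m
(b) e = (rₐ − rₚ)/(rₐ + rₚ) = (2.6457 × 10^8) / (4.0183 × 10^8) = 0.658413

Final answer:
(a) a = 2.009 × 10^8 m
(b) e = 0.6584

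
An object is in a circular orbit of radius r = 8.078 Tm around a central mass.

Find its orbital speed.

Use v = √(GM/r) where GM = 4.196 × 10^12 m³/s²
r = 8.078 Tm = 8.078 × 10^12 m
GM = 4.196 × 10^12 m³/s²
GM/r = (4.196 × 10^12) / (8.078 × 10^12) = 0.519436 m²/s²
v = √(GM/r) = 0.720719 m/s ≈ 0.7207 m/s

Final answer: 0.7207 m/s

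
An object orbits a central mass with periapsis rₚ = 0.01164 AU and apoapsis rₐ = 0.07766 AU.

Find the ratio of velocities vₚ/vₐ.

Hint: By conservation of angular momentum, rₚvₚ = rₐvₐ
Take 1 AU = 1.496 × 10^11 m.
rₚ = 0.01164 AU = 1.74134 × 10^9 m
rₐ = 0.07766 AU = 1.16179 × 10^10 m
rₚvₚ = rₐvₐ  ⇒  vₚ/vₐ = rₐ/rₚ
vₚ/vₐ = (1.16179 × 10^10) / (1.74134 × 10^9) = 6.67182

Final answer: vₚ/vₐ = 6.672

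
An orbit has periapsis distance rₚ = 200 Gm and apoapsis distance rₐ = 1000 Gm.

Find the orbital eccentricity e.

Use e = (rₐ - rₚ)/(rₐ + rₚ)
rₚ = 200 Gm = 2 × 10^11 m
rₐ = 1000 Gm = 1 × 10^12 m
rₐ − rₚ = 8 × 10^11 m
rₐ + rₚ = 1.2 × 10^12 m
e = (rₐ − rₚ)/(rₐ + rₚ) = 0.666667

Final answer: e = 0.6667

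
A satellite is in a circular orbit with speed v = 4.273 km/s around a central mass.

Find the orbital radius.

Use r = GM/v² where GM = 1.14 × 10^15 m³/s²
v = 4.273 km/s = 4273 m/s
GM = 1.14 × 10^15 m³/s²
v² = 1.82585 × 10^7 m²/s²
r = GM/v² = (1.14 × 10^15) / (1.82585 × 10^7) = 6.24366 × 10^7 m ≈ 62.44 Mm

Final answer: 62.44 Mm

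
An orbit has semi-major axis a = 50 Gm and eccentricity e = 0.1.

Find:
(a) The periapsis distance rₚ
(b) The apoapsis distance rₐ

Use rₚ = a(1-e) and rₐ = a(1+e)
a = 50 Gm = 5 × 10^10 m
e = 0.1:  1 − e = 0.9,  1 + e = 1.1
(a) rₚ = a(1 − e) = 5 × 10^10 m × 0.9 = 4.5 × 10^10 m ≈ 45 Gm
(b) rₐ = a(1 + e) = 5 × 10^10 m × 1.1 = 5.5 × 10^10 m ≈ 55 Gm

Final answer:
(a) rₚ = 45 Gm
(b) rₐ = 55 Gm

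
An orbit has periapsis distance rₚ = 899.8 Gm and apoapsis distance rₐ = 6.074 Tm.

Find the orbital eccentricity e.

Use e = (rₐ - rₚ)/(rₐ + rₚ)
rₚ = 899.8 Gm = 8.998 × 10^11 m
rₐ = 6.074 Tm = 6.074 × 10^12 m
rₐ − rₚ = 5.1742 × 10^12 m
rₐ + rₚ = 6.9738 × 10^12 m
e = (rₐ − rₚ)/(rₐ + rₚ) = 0.741948

Final answer: e = 0.7419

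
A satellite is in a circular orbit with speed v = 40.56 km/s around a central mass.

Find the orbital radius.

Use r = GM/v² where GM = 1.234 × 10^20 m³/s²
v = 40.56 km/s = 40560 m/s
GM = 1.234 × 10^20 m³/s²
v² = 1.64511 × 10^9 m²/s²
r = GM/v² = (1.234 × 10^20) / (1.64511 × 10^9) = 7.501 × 10^10 m ≈ 75.01 Gm

Final answer: 75.01 Gm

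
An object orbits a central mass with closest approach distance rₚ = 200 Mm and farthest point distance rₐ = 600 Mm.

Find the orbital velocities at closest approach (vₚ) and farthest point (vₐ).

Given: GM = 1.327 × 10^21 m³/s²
rₚ = 200 Mm = 2 × 10^8 m
rₐ = 600 Mm = 6 × 10^8 m
GM = 1.327 × 10^21 m³/s²
a = (rₚ + rₐ)/2 = 4 × 10^8 m
Vis-viva: v² = GM (2/r − 1/a)
vₚ² = 1.327 × 10^21 × (1 × 10^-8 − 2.5 × 10^-9) = 9.9525 × 10^12 m²/s²
vₚ = 3.15476 × 10^6 m/s ≈ 3155 km/s
vₐ² = 1.327 × 10^21 × (3.33333 × 10^-9 − 2.5 × 10^-9) = 1.10583 × 10^12 m²/s²
vₐ = 1.05159 × 10^6 m/s ≈ 1052 km/s

Final answer: vₚ = 3155 km/s, vₐ = 1052 km/s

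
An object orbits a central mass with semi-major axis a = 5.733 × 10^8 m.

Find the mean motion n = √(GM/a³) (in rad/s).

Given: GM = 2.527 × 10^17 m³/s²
a = 5.733 × 10^8 m
GM = 2.527 × 10^17 m³/s²
a³ = 1.88428 × 10^26 m³
GM/a³ = (2.527 × 10^17) / (1.88428 × 10^26) = 1.34109 × 10^-9 s⁻²
n = √(GM/a³) = 3.6621 × 10^-5 rad/s ≈ 3.662 × 10^-5 rad/s

Final answer: n = 3.662 × 10^-5 rad/s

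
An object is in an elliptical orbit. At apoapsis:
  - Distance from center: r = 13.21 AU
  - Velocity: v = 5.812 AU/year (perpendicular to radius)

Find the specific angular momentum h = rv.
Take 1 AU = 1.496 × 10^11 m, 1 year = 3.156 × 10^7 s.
r = 13.21 AU = 1.97622 × 10^12 m
v = 5.812 AU/year = 27549.9 m/s
h = rv = 1.97622 × 10^12 × 27549.9 = 5.44446 × 10^16 m²/s ≈ 5.444 × 10^16 m²/s

Final answer: h = 5.444 × 10^16 m²/s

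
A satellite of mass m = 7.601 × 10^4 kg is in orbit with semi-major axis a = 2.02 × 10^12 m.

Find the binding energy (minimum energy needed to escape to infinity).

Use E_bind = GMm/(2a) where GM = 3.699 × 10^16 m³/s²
a = 2.02 × 10^12 m
GM = 3.699 × 10^16 m³/s²
m = 7.601 × 10^4 kg
GMm = 3.699 × 10^16 × 76010 = 2.81161 × 10^21 m³·kg/s²
2a = 4.04 × 10^12 m
E_bind = GMm/(2a) = 6.95943 × 10^8 J ≈ 695.9 MJ

Final answer: 695.9 MJ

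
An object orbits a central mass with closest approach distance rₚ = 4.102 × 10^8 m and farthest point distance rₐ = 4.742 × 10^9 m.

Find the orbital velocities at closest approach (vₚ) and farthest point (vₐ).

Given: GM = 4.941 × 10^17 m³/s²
rₚ = 4.102 × 10^8 m
rₐ = 4.742 × 10^9 m
GM = 4.941 × 10^17 m³/s²
a = (rₚ + rₐ)/2 = 2.5761 × 10^9 m
Vis-viva: v² = GM (2/r − 1/a)
vₚ² = 4.941 × 10^17 × (4.87567 × 10^-9 − 3.88184 × 10^-10) = 2.21727 × 10^9 m²/s²
vₚ = 47087.9 m/s ≈ 47.09 km/s
vₐ² = 4.941 × 10^17 × (4.21763 × 10^-10 − 3.88184 × 10^-10) = 1.65915 × 10^7 m²/s²
vₐ = 4073.27 m/s ≈ 4.073 km/s

Final answer: vₚ = 47.09 km/s, vₐ = 4.073 km/s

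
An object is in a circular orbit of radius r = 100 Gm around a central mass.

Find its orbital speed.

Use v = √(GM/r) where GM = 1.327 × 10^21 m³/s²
r = 100 Gm = 1 × 10^11 m
GM = 1.327 × 10^21 m³/s²
GM/r = (1.327 × 10^21) / (1 × 10^11) = 1.327 × 10^10 m²/s²
v = √(GM/r) = 115195 m/s ≈ 115.2 km/s

Final answer: 115.2 km/s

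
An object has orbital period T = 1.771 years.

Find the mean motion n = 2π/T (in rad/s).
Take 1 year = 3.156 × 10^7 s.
T = 1.771 years = 5.58928 × 10^7 s
n = 2π / (5.58928 × 10^7 s) = 1.12415 × 10^-7 rad/s ≈ 1.124 × 10^-7 rad/s

Final answer: n = 1.124 × 10^-7 rad/s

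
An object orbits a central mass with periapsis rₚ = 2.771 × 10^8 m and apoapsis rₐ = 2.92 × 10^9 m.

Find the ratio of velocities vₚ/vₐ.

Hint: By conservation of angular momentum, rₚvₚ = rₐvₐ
rₚ = 2.771 × 10^8 m
rₐ = 2.92 × 10^9 m
rₚvₚ = rₐvₐ  ⇒  vₚ/vₐ = rₐ/rₚ
vₚ/vₐ = (2.92 × 10^9) / (2.771 × 10^8) = 10.5377

Final answer: vₚ/vₐ = 10.54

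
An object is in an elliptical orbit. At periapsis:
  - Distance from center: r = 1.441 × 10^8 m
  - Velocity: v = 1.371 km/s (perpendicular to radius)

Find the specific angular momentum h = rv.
r = 1.441 × 10^8 m
v = 1.371 km/s = 1371 m/s
h = rv = 1.441 × 10^8 × 1371 = 1.97561 × 10^11 m²/s ≈ 1.976 × 10^11 m²/s

Final answer: h = 1.976 × 10^11 m²/s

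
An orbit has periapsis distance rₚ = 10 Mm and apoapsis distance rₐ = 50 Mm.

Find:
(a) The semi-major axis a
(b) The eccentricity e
rₚ = 10 Mm = 1 × 10^7 m
rₐ = 50 Mm = 5 × 10^7 m
(a) a = (rₚ + rₐ)/2 = 3 × 10^7 m ≈ 30 Mm
(b) e = (rₐ − rₚ)/(rₐ + rₚ) = (4 × 10^7) / (6 × 10^7) = 0.666667

Final answer:
(a) a = 30 Mm
(b) e = 0.6667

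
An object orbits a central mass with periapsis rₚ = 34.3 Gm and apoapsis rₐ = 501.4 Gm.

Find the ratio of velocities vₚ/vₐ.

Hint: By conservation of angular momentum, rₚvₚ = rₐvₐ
rₚ = 34.3 Gm = 3.43 × 10^10 m
rₐ = 501.4 Gm = 5.014 × 10^11 m
rₚvₚ = rₐvₐ  ⇒  vₚ/vₐ = rₐ/rₚ
vₚ/vₐ = (5.014 × 10^11) / (3.43 × 10^10) = 14.6181

Final answer: vₚ/vₐ = 14.62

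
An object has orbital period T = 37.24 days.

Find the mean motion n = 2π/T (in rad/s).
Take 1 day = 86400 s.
T = 37.24 days = 3.21754 × 10^6 s
n = 2π / (3.21754 × 10^6 s) = 1.95279 × 10^-6 rad/s ≈ 1.953 × 10^-6 rad/s

Final answer: n = 1.953 × 10^-6 rad/s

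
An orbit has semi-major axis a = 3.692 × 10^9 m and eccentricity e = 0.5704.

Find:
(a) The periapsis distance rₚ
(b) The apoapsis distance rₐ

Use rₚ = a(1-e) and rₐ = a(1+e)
a = 3.692 × 10^9 m
e = 0.5704:  1 − e = 0.4296,  1 + e = 1.5704
(a) rₚ = a(1 − e) = 3.692 × 10^9 m × 0.4296 = 1.58608 × 10^9 m ≈ 1.586 × 10^9 m
(b) rₐ = a(1 + e) = 3.692 × 10^9 m × 1.5704 = 5.79792 × 10^9 m ≈ 5.798 × 10^9 m

Final answer:
(a) rₚ = 1.586 × 10^9 m
(b) rₐ = 5.798 × 10^9 m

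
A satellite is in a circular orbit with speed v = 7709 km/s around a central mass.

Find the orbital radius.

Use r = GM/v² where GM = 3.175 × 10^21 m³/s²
v = 7709 km/s = 7.709 × 10^6 m/s
GM = 3.175 × 10^21 m³/s²
v² = 5.94287 × 10^13 m²/s²
r = GM/v² = (3.175 × 10^21) / (5.94287 × 10^13) = 5.34254 × 10^7 m ≈ 53.43 Mm

Final answer: 53.43 Mm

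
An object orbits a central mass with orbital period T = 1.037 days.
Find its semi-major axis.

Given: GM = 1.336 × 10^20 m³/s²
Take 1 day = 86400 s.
T = 1.037 days = 89596.8 s
GM = 1.336 × 10^20 m³/s²
Kepler's third law: a³ = GM T² / (4π²)
T² = 8.02759 × 10^9 s²
a³ = (1.336 × 10^20) × (8.02759 × 10^9) / (4π²) = 2.71664 × 10^28 m³
a = (a³)^(1/3) = 3.00615 × 10^9 m ≈ 3.006 Gm

Final answer: 3.006 Gm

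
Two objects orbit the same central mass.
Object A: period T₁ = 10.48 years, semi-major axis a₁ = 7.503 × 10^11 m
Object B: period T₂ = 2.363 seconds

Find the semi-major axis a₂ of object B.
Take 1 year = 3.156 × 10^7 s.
T₁ = 10.48 years = 3.30749 × 10^8 s
T₂ = 2.363 seconds
a₁ = 7.503 × 10^11 m
Kepler's third law: (T₂/T₁)² = (a₂/a₁)³  ⇒  a₂ = a₁ (T₂/T₁)^(2/3)
T₂/T₁ = 7.14439 × 10^-9
(T₂/T₁)^(2/3) = 3.70946 × 10^-6
a₂ = 7.503 × 10^11 m × 3.70946 × 10^-6 = 2.78321 × 10^6 m ≈ 2.783 × 10^6 m

Final answer: a₂ = 2.783 × 10^6 m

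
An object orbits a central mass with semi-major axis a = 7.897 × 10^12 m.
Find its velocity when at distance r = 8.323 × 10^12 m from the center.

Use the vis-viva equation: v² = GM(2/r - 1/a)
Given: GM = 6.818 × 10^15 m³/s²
a = 7.897 × 10^12 m
r = 8.323 × 10^12 m
GM = 6.818 × 10^15 m³/s²
2/r − 1/a = 2.40298 × 10^-13 − 1.2663 × 10^-13 = 1.13668 × 10^-13 m⁻¹
v² = GM (2/r − 1/a) = 774.986 m²/s²
v = 27.8386 m/s ≈ 27.84 m/s

Final answer: 27.84 m/s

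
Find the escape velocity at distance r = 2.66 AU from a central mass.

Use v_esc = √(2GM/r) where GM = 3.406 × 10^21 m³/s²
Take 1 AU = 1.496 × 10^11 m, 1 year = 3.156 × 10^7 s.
r = 2.66 AU = 3.97936 × 10^11 m
GM = 3.406 × 10^21 m³/s²
2GM/r = 2 × (3.406 × 10^21) / (3.97936 × 10^11) = 1.71183 × 10^10 m²/s²
v_esc = √(2GM/r) = 130837 m/s ≈ 27.6 AU/year

Final answer: 27.6 AU/year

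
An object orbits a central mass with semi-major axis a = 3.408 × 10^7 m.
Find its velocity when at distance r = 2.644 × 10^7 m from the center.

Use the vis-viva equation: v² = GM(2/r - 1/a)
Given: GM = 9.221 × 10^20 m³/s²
a = 3.408 × 10^7 m
r = 2.644 × 10^7 m
GM = 9.221 × 10^20 m³/s²
2/r − 1/a = 7.5643 × 10^-8 − 2.93427 × 10^-8 = 4.63002 × 10^-8 m⁻¹
v² = GM (2/r − 1/a) = 4.26935 × 10^13 m²/s²
v = 6.53402 × 10^6 m/s ≈ 6534 km/s

Final answer: 6534 km/s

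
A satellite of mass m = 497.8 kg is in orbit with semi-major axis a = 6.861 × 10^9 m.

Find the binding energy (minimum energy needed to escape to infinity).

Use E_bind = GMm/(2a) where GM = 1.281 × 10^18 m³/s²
a = 6.861 × 10^9 m
GM = 1.281 × 10^18 m³/s²
m = 497.8 kg
GMm = 1.281 × 10^18 × 497.8 = 6.37682 × 10^20 m³·kg/s²
2a = 1.3722 × 10^10 m
E_bind = GMm/(2a) = 4.64715 × 10^10 J ≈ 46.47 GJ

Final answer: 46.47 GJ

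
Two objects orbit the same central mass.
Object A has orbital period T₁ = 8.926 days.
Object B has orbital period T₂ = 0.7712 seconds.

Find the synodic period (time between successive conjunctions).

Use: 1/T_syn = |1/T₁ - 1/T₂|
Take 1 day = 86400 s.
T₁ = 8.926 days = 771206 s
T₂ = 0.7712 seconds
1/T₁ = 1.29667 × 10^-6 s⁻¹
1/T₂ = 1.29668 s⁻¹
|1/T₁ − 1/T₂| = 1.29668 s⁻¹
T_syn = 1 / |1/T₁ − 1/T₂| = 0.771201 s ≈ 0.7712 seconds

Final answer: T_syn = 0.7712 seconds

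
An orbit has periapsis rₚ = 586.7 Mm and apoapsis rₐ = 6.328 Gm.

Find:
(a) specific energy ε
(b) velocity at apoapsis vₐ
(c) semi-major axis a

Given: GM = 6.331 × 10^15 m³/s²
rₚ = 586.7 Mm = 5.867 × 10^8 m
rₐ = 6.328 Gm = 6.328 × 10^9 m
GM = 6.331 × 10^15 m³/s²
a = (rₚ + rₐ)/2 = 3.45735 × 10^9 m
e = (rₐ − rₚ)/(rₐ + rₚ) = (5.7413 × 10^9) / (6.9147 × 10^9) = 0.830304
(a) 2a = 6.9147 × 10^9 m;  ε = −GM/(2a) = -915586 J/kg ≈ -915.6 kJ/kg
(b) vₐ² = GM (2/rₐ − 1/a) = 6.331 × 10^15 × (3.16056 × 10^-10 − 2.89239 × 10^-10) = 169777 m²/s²;  vₐ = 412.04 m/s ≈ 412 m/s
(c) a = 3.45735 × 10^9 m ≈ 3.457 Gm

Final answer:
(a) specific energy ε = -915.6 kJ/kg
(b) velocity at apoapsis vₐ = 412 m/s
(c) semi-major axis a = 3.457 Gm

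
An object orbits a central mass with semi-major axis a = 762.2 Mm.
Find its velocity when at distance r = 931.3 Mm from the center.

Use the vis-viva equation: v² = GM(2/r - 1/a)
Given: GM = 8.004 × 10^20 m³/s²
a = 762.2 Mm = 7.622 × 10^8 m
r = 931.3 Mm = 9.313 × 10^8 m
GM = 8.004 × 10^20 m³/s²
2/r − 1/a = 2.14754 × 10^-9 − 1.31199 × 10^-9 = 8.35544 × 10^-10 m⁻¹
v² = GM (2/r − 1/a) = 6.68769 × 10^11 m²/s²
v = 817783 m/s ≈ 817.8 km/s

Final answer: 817.8 km/s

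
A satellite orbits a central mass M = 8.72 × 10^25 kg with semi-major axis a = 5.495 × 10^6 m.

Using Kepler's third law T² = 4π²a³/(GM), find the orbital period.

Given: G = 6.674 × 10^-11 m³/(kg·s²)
M = 8.72 × 10^25 kg
GM = G × M = 6.674 × 10^-11 × 8.72 × 10^25 = 5.81973 × 10^15 m³/s²
a = 5.495 × 10^6 m
a³ = 1.65922 × 10^20 m³
T = 2π √(a³/GM) = 2π √((1.65922 × 10^20) / (5.81973 × 10^15)) = 2π × 168.85 s
T = 1060.91 s ≈ 17.68 minutes

Final answer: 17.68 minutes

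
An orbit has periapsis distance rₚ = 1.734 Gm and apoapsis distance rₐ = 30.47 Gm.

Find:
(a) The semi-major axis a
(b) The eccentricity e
rₚ = 1.734 Gm = 1.734 × 10^9 m
rₐ = 30.47 Gm = 3.047 × 10^10 m
(a) a = (rₚ + rₐ)/2 = 1.6102 × 10^10 m ≈ 16.1 Gm
(b) e = (rₐ − rₚ)/(rₐ + rₚ) = (2.8736 × 10^10) / (3.2204 × 10^10) = 0.892312

Final answer:
(a) a = 16.1 Gm
(b) e = 0.8923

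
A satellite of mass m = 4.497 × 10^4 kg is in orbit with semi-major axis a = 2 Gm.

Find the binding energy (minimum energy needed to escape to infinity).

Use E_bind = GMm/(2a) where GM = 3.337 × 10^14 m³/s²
a = 2 Gm = 2 × 10^9 m
GM = 3.337 × 10^14 m³/s²
m = 4.497 × 10^4 kg
GMm = 3.337 × 10^14 × 44970 = 1.50065 × 10^19 m³·kg/s²
2a = 4 × 10^9 m
E_bind = GMm/(2a) = 3.75162 × 10^9 J ≈ 3.752 GJ

Final answer: 3.752 GJ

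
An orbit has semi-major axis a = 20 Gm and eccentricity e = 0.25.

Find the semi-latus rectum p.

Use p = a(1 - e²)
a = 20 Gm = 2 × 10^10 m
e = 0.25,  e² = 0.0625,  1 − e² = 0.9375
p = a(1 − e²) = 2 × 10^10 m × 0.9375 = 1.875 × 10^10 m ≈ 18.75 Gm

Final answer: p = 18.75 Gm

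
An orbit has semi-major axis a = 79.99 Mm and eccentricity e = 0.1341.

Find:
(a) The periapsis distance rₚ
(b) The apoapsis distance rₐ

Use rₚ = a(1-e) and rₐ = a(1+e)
a = 79.99 Mm = 7.999 × 10^7 m
e = 0.1341:  1 − e = 0.8659,  1 + e = 1.1341
(a) rₚ = a(1 − e) = 7.999 × 10^7 m × 0.8659 = 6.92633 × 10^7 m ≈ 69.26 Mm
(b) rₐ = a(1 + e) = 7.999 × 10^7 m × 1.1341 = 9.07167 × 10^7 m ≈ 90.72 Mm

Final answer:
(a) rₚ = 69.26 Mm
(b) rₐ = 90.72 Mm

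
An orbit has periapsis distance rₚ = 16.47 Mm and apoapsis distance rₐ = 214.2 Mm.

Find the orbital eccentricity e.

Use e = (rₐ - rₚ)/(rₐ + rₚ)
rₚ = 16.47 Mm = 1.647 × 10^7 m
rₐ = 214.2 Mm = 2.142 × 10^8 m
rₐ − rₚ = 1.9773 × 10^8 m
rₐ + rₚ = 2.3067 × 10^8 m
e = (rₐ − rₚ)/(rₐ + rₚ) = 0.857199

Final answer: e = 0.8572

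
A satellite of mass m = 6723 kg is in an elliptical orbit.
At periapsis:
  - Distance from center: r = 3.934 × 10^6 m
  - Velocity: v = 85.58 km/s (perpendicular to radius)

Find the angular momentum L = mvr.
r = 3.934 × 10^6 m
v = 85.58 km/s = 85580 m/s
vr = 85580 × 3.934 × 10^6 = 3.36672 × 10^11 m²/s
L = m × vr = 6723 × 3.36672 × 10^11 = 2.26344 × 10^15 kg·m²/s ≈ 2.263 × 10^15 kg·m²/s

Final answer: L = 2.263 × 10^15 kg·m²/s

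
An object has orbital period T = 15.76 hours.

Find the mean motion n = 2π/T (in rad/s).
T = 15.76 hours = 56736 s
n = 2π / 56736 s = 0.000110744 rad/s ≈ 0.0001107 rad/s

Final answer: n = 0.0001107 rad/s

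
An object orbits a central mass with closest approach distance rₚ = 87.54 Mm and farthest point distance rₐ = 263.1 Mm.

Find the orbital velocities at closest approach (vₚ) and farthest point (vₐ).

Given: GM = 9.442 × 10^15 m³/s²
rₚ = 87.54 Mm = 8.754 × 10^7 m
rₐ = 263.1 Mm = 2.631 × 10^8 m
GM = 9.442 × 10^15 m³/s²
a = (rₚ + rₐ)/2 = 1.7532 × 10^8 m
Vis-viva: v² = GM (2/r − 1/a)
vₚ² = 9.442 × 10^15 × (2.28467 × 10^-8 − 5.70386 × 10^-9) = 1.61863 × 10^8 m²/s²
vₚ = 12722.5 m/s ≈ 12.72 km/s
vₐ² = 9.442 × 10^15 × (7.60167 × 10^-9 − 5.70386 × 10^-9) = 1.79192 × 10^7 m²/s²
vₐ = 4233.11 m/s ≈ 4.233 km/s

Final answer: vₚ = 12.72 km/s, vₐ = 4.233 km/s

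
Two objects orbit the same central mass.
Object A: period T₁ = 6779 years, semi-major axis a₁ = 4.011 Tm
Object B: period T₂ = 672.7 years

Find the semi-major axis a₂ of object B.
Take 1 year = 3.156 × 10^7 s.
T₁ = 6779 years = 2.13945 × 10^11 s
T₂ = 672.7 years = 2.12304 × 10^10 s
a₁ = 4.011 Tm = 4.011 × 10^12 m
Kepler's third law: (T₂/T₁)² = (a₂/a₁)³  ⇒  a₂ = a₁ (T₂/T₁)^(2/3)
T₂/T₁ = 0.0992329
(T₂/T₁)^(2/3) = 0.21434
a₂ = 4.011 × 10^12 m × 0.21434 = 8.59719 × 10^11 m ≈ 859.7 Gm

Final answer: a₂ = 859.7 Gm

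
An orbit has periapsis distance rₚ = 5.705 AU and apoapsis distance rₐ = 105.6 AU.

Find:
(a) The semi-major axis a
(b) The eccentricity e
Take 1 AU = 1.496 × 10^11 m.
rₚ = 5.705 AU = 8.53468 × 10^11 m
rₐ = 105.6 AU = 1.57978 × 10^13 m
(a) a = (rₚ + rₐ)/2 = 8.32561 × 10^12 m ≈ 55.65 AU
(b) e = (rₐ − rₚ)/(rₐ + rₚ) = (1.49443 × 10^13) / (1.66512 × 10^13) = 0.897489

Final answer:
(a) a = 55.65 AU
(b) e = 0.8975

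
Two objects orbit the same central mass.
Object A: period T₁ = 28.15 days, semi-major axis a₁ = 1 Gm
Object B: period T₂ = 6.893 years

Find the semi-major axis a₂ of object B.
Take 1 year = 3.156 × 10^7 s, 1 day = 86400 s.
T₁ = 28.15 days = 2.43216 × 10^6 s
T₂ = 6.893 years = 2.17543 × 10^8 s
a₁ = 1 Gm = 1 × 10^9 m
Kepler's third law: (T₂/T₁)² = (a₂/a₁)³  ⇒  a₂ = a₁ (T₂/T₁)^(2/3)
T₂/T₁ = 89.4444
(T₂/T₁)^(2/3) = 20.0002
a₂ = 1 × 10^9 m × 20.0002 = 2.00002 × 10^10 m ≈ 20 Gm

Final answer: a₂ = 20 Gm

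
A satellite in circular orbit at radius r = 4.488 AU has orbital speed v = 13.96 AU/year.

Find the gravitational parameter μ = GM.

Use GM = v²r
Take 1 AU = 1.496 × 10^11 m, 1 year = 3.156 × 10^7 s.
r = 4.488 AU = 6.71405 × 10^11 m
v = 13.96 AU/year = 66172.9 m/s
v² = 4.37885 × 10^9 m²/s²
GM = v²r = 4.37885 × 10^9 × 6.71405 × 10^11 = 2.93998 × 10^21 m³/s²
GM ≈ 2.94 × 10^21 m³/s²

Final answer: GM = 2.94 × 10^21 m³/s²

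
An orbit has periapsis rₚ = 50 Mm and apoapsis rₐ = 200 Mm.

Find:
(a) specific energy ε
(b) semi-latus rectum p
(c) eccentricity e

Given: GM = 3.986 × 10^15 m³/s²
rₚ = 50 Mm = 5 × 10^7 m
rₐ = 200 Mm = 2 × 10^8 m
GM = 3.986 × 10^15 m³/s²
a = (rₚ + rₐ)/2 = 1.25 × 10^8 m
e = (rₐ − rₚ)/(rₐ + rₚ) = (1.5 × 10^8) / (2.5 × 10^8) = 0.6
(a) 2a = 2.5 × 10^8 m;  ε = −GM/(2a) = -1.5944 × 10^7 J/kg ≈ -15.94 MJ/kg
(b) 1 − e² = 0.64;  p = a(1 − e²) = 1.25 × 10^8 × 0.64 = 8 × 10^7 m ≈ 80 Mm
(c) e = 0.6 ≈ 0.6

Final answer:
(a) specific energy ε = -15.94 MJ/kg
(b) semi-latus rectum p = 80 Mm
(c) eccentricity e = 0.6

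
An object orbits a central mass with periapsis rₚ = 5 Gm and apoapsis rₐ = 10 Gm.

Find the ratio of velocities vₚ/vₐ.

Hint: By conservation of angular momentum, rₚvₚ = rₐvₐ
rₚ = 5 Gm = 5 × 10^9 m
rₐ = 10 Gm = 1 × 10^10 m
rₚvₚ = rₐvₐ  ⇒  vₚ/vₐ = rₐ/rₚ
vₚ/vₐ = (1 × 10^10) / (5 × 10^9) = 2

Final answer: vₚ/vₐ = 2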